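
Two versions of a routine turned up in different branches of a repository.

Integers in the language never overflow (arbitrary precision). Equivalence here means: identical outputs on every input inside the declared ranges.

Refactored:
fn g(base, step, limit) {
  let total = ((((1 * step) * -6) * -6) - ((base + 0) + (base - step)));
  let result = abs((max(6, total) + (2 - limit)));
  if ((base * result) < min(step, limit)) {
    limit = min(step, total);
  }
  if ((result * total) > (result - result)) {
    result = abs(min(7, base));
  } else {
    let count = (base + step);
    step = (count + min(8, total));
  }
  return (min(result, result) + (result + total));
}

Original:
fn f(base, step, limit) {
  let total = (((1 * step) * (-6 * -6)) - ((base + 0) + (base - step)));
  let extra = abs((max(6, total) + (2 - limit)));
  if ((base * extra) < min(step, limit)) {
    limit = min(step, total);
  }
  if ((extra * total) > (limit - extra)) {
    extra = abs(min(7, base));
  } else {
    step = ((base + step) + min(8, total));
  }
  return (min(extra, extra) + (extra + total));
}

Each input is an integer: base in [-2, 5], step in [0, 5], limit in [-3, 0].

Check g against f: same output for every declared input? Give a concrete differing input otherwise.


On input base=0, step=0, limit=-3, f returns 0 while g returns 22.
verdict: not equivalent; witness: base=0, step=0, limit=-3


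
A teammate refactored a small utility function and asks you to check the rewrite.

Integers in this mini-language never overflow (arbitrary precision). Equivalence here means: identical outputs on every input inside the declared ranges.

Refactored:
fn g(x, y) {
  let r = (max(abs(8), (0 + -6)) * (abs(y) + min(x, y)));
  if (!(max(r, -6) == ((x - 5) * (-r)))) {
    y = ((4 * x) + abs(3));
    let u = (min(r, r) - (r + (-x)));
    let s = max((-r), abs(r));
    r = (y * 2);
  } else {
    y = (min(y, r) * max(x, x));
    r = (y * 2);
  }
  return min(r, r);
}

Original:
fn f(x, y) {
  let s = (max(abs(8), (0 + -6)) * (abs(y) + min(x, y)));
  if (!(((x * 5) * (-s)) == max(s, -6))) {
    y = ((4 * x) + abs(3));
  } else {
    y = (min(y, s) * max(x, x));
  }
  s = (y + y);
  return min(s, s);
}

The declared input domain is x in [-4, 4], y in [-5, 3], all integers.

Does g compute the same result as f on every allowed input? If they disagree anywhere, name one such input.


Evaluate both at x=4, y=1.
f: s becomes 16; next (!(((x * 5) * (-s)) == max(s, -6))) evaluates to true; next y becomes 19; next s becomes 38; next final value 38
g: r becomes 16; next (!(max(r, -6) == ((x - 5) * (-r)))) evaluates to false; next y becomes 4; next r becomes 8; next final value 8
38 != 8, so the rewrite changes behavior.
verdict: not equivalent; witness: x=4, y=1


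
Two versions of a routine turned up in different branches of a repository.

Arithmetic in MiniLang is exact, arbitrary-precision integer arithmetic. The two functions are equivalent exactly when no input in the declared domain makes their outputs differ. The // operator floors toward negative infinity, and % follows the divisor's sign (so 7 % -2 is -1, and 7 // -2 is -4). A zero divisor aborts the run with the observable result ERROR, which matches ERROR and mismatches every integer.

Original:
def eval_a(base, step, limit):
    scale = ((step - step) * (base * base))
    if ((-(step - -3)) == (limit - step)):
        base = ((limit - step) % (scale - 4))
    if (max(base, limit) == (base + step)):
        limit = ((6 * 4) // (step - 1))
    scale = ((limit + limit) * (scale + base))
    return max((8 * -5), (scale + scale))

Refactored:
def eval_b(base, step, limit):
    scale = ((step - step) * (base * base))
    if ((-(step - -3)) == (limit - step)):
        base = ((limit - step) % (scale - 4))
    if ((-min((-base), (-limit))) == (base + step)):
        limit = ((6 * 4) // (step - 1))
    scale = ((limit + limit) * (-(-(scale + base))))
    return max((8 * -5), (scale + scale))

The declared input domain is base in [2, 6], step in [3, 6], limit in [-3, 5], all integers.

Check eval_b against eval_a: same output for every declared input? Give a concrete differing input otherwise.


The two are interchangeable: min/max/abs usage differs, and every declared input agrees.
Spot check at base=6, step=4, limit=2 — eval_a: scale = 0; ((-(step - -3)) == (limit - step)) -> false; (max(base, limit) == (base + step)) -> false; scale = 24; return 48. eval_b: scale = 0; ((-(step - -3)) == (limit - step)) -> false; ((-min((-base), (-limit))) == (base + step)) -> false; scale = 24; return 48. Both give 48.
Every one of the 180 inputs gives matching results.
verdict: equivalent


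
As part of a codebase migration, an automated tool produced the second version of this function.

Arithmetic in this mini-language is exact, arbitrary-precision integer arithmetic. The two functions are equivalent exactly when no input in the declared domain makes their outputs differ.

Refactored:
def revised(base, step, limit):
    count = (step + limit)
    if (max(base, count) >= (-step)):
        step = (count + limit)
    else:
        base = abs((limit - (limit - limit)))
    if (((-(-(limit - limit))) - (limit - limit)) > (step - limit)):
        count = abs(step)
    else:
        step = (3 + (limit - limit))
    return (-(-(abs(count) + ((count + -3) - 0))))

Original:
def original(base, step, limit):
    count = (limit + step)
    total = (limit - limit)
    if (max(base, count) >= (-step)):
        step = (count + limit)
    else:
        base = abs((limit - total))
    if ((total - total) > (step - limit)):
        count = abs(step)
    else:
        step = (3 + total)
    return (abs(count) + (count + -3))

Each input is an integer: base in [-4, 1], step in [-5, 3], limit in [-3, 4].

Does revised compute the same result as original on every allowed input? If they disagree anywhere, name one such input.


The two are interchangeable: local variable names differ, and statement counts differ, and arithmetic usage differs, and constant usage differs, and every declared input agrees.
As a probe, take base=-1, step=-4, limit=4: original runs count=0, then total=0, then (max(base, count) >= (-step)) is false, then base=4, then ((total - total) > (step - limit)) is true, then count=4, then returns 5; revised runs count=0, then (max(base, count) >= (-step)) is false, then base=4, then (((-(-(limit - limit))) - (limit - limit)) > (step - limit)) is true, then count=4, then returns 5; both end at 5.
Every one of the 432 inputs gives matching results.
verdict: equivalent


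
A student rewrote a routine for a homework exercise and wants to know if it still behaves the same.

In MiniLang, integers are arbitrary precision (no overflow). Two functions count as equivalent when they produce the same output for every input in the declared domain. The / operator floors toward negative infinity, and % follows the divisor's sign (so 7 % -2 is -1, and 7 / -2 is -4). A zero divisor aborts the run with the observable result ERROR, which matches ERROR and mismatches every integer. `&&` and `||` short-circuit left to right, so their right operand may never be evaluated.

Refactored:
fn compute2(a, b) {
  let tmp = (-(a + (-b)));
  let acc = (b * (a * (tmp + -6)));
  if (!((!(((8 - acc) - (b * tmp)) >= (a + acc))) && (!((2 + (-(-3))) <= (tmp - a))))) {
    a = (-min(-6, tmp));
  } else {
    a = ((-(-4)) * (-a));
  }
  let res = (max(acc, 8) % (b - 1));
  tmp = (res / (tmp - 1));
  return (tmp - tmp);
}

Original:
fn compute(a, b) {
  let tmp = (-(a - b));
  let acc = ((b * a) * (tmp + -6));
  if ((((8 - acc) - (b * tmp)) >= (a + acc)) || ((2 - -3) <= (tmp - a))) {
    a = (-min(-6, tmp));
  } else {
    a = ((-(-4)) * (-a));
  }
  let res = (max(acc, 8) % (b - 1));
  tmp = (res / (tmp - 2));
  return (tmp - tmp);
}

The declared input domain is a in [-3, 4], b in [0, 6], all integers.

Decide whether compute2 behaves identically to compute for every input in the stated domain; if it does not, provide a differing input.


Input a=-2, b=0: ERROR from compute versus 0 from compute2.
verdict: not equivalent; witness: a=-2, b=0


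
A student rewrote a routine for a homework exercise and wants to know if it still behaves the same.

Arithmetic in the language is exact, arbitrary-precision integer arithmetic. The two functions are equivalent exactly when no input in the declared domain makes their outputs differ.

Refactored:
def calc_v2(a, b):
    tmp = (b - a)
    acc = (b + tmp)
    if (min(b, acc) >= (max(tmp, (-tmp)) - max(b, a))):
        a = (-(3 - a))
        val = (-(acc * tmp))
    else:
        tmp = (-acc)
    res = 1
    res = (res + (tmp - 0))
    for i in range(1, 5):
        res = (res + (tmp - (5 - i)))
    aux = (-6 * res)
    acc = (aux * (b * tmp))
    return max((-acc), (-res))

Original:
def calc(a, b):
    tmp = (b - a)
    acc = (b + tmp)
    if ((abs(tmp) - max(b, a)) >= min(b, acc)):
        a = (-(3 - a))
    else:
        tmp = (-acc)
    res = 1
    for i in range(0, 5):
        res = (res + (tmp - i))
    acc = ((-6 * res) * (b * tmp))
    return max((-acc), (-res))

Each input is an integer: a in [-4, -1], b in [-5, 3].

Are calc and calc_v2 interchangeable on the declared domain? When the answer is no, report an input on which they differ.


a=-4, b=-5 yields 14 from calc but -21 from calc_v2.
verdict: not equivalent; witness: a=-4, b=-5


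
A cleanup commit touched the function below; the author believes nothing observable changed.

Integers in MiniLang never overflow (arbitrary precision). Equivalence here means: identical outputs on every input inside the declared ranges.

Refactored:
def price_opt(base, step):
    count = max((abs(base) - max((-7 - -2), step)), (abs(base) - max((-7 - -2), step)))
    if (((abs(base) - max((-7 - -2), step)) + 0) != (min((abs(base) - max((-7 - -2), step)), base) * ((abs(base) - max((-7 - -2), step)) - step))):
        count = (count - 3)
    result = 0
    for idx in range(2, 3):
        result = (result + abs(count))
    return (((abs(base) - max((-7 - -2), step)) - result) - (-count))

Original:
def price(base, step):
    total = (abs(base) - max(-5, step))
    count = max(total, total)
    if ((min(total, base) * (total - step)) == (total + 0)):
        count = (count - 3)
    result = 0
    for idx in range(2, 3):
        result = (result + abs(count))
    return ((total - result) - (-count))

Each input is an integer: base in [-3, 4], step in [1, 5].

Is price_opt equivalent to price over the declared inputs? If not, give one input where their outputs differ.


Input base=-3, step=1: 2 from price versus 0 from price_opt.
verdict: not equivalent; witness: base=-3, step=1


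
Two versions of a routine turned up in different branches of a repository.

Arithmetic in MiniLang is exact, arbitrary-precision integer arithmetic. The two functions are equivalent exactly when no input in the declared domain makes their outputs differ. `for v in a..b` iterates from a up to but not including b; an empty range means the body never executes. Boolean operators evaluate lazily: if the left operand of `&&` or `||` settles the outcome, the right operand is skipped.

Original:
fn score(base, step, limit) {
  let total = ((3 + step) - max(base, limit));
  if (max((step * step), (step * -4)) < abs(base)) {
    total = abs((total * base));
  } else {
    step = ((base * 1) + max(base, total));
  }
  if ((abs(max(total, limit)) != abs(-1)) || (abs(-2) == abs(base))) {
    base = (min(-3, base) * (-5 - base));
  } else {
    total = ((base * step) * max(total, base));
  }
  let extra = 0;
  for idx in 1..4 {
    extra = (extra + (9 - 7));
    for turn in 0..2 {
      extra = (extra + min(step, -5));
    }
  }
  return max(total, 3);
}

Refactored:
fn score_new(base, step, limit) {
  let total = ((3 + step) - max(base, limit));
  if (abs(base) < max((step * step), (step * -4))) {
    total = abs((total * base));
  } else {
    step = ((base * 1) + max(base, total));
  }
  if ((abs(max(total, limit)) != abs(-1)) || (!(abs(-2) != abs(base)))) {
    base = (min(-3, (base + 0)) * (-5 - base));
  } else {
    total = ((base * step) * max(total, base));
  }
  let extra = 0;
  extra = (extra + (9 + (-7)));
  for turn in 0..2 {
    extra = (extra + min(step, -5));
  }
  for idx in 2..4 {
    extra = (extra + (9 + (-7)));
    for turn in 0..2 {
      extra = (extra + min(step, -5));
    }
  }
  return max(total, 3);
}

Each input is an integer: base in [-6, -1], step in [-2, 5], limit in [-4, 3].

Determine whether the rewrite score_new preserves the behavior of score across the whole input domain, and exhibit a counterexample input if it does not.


On input base=-6, step=-2, limit=-4, score returns 5 while score_new returns 30.
verdict: not equivalent; witness: base=-6, step=-2, limit=-4


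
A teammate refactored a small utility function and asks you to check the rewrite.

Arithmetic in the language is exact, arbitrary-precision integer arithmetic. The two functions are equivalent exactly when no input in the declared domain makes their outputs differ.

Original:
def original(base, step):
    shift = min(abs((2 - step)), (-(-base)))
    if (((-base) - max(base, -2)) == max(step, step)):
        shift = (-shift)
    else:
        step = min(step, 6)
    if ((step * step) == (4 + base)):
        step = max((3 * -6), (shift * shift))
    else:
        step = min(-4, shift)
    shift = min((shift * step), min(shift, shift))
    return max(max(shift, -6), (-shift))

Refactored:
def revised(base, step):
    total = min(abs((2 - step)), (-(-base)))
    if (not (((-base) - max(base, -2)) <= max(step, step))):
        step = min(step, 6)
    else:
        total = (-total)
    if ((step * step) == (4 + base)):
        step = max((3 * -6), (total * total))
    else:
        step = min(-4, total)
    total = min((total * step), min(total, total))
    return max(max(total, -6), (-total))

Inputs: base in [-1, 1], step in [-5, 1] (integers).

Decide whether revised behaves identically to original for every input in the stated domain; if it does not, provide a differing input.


Input base=1, step=-1: 4 from original versus 1 from revised.
verdict: not equivalent; witness: base=1, step=-1


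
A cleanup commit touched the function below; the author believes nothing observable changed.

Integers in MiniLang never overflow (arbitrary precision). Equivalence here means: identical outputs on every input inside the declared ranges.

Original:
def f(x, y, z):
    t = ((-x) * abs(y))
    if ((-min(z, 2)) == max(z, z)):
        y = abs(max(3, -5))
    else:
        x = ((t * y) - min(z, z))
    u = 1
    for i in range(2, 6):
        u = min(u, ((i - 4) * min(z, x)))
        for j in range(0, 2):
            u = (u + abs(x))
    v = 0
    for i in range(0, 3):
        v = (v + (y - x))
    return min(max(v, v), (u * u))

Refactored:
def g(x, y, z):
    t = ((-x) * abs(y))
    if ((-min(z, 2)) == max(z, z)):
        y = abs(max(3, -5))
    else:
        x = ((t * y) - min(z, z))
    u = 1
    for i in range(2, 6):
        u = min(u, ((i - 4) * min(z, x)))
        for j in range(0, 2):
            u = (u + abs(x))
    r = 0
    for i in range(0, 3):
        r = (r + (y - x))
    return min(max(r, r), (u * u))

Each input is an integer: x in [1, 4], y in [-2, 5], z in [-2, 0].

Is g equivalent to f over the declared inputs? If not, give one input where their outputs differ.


Equivalent — the differences include local variable names differ, yet no declared input distinguishes the two.
As a probe, take x=2, y=-1, z=0: f runs t := -2 | ((-min(z, 2)) == max(z, z)): true | y := 3 | u := 1 | iter i=2: | u := 0 | iter j=0: | u := 2 | iter j=1: | u := 4 | iter i=3: | u := 0 | iter j=0: | u := 2 | iter j=1: | u := 4 | iter i=4: | u := 0 | iter j=0: | u := 2 | iter j=1: | u := 4 | iter i=5: | u := 0 | iter j=0: | u := 2 | iter j=1: | u := 4 | v := 0 | iter i=0: | v := 1 | iter i=1: | v := 2 | iter i=2: | v := 3 | result 3; g runs t := -2 | ((-min(z, 2)) == max(z, z)): true | y := 3 | u := 1 | iter i=2: | u := 0 | iter j=0: | u := 2 | iter j=1: | u := 4 | iter i=3: | u := 0 | iter j=0: | u := 2 | iter j=1: | u := 4 | iter i=4: | u := 0 | iter j=0: | u := 2 | iter j=1: | u := 4 | iter i=5: | u := 0 | iter j=0: | u := 2 | iter j=1: | u := 4 | r := 0 | iter i=0: | r := 1 | iter i=1: | r := 2 | iter i=2: | r := 3 | result 3; both end at 3.
Across all 96 domain points the two functions coincide.
verdict: equivalent


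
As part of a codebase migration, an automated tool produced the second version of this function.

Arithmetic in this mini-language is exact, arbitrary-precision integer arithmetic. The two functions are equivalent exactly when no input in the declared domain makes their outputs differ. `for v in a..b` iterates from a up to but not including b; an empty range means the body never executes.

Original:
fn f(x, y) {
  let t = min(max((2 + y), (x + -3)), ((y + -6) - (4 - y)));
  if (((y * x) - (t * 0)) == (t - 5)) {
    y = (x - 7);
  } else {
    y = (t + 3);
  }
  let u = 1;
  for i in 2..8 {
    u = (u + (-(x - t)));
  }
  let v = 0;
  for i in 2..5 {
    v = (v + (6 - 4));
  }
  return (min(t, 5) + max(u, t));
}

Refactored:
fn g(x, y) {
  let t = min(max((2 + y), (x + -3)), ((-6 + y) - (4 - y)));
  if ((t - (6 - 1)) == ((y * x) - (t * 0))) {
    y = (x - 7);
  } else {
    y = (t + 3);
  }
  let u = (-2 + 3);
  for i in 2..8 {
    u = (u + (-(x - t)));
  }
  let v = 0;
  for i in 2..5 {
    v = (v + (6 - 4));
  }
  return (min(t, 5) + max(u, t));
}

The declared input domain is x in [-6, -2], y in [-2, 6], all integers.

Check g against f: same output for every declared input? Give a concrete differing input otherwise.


Equivalent — the differences include constant usage differs; and arithmetic usage differs, yet no declared input distinguishes the two.
Tracing x=-3, y=1: f: t becomes -8; next (((y * x) - (t * 0)) == (t - 5)) evaluates to false; next y becomes -5; next u becomes 1; next at i=2:; next u becomes -4; next at i=3:; next u becomes -9; next at i=4:; next u becomes -14; next at i=5:; next u becomes -19; next at i=6:; next u becomes -24; next at i=7:; next u becomes -29; next v becomes 0; next at i=2:; next v becomes 2; next at i=3:; next v becomes 4; next at i=4:; next v becomes 6; next final value -16 | g: t becomes -8; next ((t - (6 - 1)) == ((y * x) - (t * 0))) evaluates to false; next y becomes -5; next u becomes 1; next at i=2:; next u becomes -4; next at i=3:; next u becomes -9; next at i=4:; next u becomes -14; next at i=5:; next u becomes -19; next at i=6:; next u becomes -24; next at i=7:; next u becomes -29; next v becomes 0; next at i=2:; next v becomes 2; next at i=3:; next v becomes 4; next at i=4:; next v becomes 6; next final value -16 — matching result -16.
Across all 45 domain points the two functions coincide.
verdict: equivalent


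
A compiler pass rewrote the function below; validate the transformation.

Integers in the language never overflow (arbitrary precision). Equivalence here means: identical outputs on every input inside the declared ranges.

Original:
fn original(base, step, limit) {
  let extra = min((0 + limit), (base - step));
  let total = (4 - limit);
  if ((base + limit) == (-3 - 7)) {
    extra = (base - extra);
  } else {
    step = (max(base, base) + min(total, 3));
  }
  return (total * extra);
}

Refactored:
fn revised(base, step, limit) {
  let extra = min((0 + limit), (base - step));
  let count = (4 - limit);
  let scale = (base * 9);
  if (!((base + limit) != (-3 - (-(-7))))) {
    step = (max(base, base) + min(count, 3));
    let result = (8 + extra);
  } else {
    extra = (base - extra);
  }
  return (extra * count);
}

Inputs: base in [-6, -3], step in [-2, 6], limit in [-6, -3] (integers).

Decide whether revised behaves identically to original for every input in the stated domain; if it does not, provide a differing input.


These are not equivalent — on base=-6, step=-2, limit=-6 the outputs split (-60 vs 0).
original: extra = -6; total = 10; ((base + limit) == (-3 - 7)) -> false; step = -3; return -60
revised: extra = -6; count = 10; scale = -54; (!((base + limit) != (-3 - (-(-7))))) -> false; extra = 0; return 0
verdict: not equivalent; witness: base=-6, step=-2, limit=-6


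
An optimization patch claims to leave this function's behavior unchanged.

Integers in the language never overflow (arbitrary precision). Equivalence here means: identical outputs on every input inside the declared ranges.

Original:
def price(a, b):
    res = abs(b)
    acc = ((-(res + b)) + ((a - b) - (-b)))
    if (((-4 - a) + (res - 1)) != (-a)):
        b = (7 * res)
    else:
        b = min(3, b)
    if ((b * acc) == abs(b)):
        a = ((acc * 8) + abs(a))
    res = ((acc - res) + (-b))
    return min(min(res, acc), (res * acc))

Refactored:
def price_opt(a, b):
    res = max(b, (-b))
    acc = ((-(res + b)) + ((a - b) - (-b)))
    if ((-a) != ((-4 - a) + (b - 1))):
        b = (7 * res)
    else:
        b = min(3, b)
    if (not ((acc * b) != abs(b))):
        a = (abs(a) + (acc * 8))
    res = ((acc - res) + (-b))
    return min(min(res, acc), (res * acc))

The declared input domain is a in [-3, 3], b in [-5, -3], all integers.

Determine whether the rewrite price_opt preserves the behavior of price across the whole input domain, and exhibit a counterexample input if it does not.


The rewrite breaks on a=-3, b=-5, where the results are -3 and -43.
price: res = 5; acc = -3; (((-4 - a) + (res - 1)) != (-a)) -> false; b = -5; ((b * acc) == abs(b)) -> false; res = -3; return -3
price_opt: res = 5; acc = -3; ((-a) != ((-4 - a) + (b - 1))) -> true; b = 35; (not ((acc * b) != abs(b))) -> false; res = -43; return -43
verdict: not equivalent; witness: a=-3, b=-5


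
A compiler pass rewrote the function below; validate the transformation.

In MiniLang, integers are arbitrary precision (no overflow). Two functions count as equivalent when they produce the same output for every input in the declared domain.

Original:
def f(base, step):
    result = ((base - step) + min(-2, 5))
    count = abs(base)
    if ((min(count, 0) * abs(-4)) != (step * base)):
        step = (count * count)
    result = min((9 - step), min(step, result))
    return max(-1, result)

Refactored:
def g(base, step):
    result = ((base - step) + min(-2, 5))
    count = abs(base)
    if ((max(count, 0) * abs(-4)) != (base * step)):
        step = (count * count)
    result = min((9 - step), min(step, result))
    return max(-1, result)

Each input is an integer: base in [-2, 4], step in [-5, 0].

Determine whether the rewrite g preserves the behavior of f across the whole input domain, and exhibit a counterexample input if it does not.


Evaluate both at base=-2, step=-4.
f: result = 0; count = 2; ((min(count, 0) * abs(-4)) != (step * base)) -> true; step = 4; result = 0; return 0
g: result = 0; count = 2; ((max(count, 0) * abs(-4)) != (base * step)) -> false; result = -4; return -1
0 vs -1 — the two versions disagree here.
verdict: not equivalent; witness: base=-2, step=-4


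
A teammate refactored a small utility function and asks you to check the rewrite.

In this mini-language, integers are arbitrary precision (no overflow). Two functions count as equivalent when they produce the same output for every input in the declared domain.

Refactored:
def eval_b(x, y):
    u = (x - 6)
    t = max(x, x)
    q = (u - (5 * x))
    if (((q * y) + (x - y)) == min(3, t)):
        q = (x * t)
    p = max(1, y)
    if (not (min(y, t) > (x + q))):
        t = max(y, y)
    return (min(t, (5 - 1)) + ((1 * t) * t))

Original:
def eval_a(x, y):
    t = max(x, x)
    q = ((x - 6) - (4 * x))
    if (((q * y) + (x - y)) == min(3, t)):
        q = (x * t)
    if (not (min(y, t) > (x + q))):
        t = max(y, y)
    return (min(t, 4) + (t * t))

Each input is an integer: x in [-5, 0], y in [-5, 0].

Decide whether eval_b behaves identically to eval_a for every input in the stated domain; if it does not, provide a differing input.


There is a counterexample at x=-1, y=-3: 0 on one side, 6 on the other.
eval_a: t := -1 | q := -3 | (((q * y) + (x - y)) == min(3, t)): false | (not (min(y, t) > (x + q))): false | result 0
eval_b: u := -7 | t := -1 | q := -2 | (((q * y) + (x - y)) == min(3, t)): false | p := 1 | (not (min(y, t) > (x + q))): true | t := -3 | result 6
verdict: not equivalent; witness: x=-1, y=-3


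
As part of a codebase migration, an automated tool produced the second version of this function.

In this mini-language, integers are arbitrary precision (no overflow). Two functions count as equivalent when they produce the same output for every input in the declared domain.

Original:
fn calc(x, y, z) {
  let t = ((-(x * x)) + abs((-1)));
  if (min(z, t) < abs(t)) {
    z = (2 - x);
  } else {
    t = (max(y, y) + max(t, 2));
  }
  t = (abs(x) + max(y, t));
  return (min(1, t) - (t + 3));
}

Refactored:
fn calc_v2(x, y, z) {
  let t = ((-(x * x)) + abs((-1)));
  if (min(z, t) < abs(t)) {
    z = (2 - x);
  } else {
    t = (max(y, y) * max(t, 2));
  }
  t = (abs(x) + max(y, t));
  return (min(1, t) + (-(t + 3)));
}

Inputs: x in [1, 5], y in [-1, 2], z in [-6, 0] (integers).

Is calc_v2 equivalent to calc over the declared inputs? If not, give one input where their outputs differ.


There is a counterexample at x=1, y=-1, z=0: -4 on one side, -3 on the other.
calc: t = 0; (min(z, t) < abs(t)) -> false; t = 1; t = 2; return -4
calc_v2: t = 0; (min(z, t) < abs(t)) -> false; t = -2; t = 0; return -3
verdict: not equivalent; witness: x=1, y=-1, z=0


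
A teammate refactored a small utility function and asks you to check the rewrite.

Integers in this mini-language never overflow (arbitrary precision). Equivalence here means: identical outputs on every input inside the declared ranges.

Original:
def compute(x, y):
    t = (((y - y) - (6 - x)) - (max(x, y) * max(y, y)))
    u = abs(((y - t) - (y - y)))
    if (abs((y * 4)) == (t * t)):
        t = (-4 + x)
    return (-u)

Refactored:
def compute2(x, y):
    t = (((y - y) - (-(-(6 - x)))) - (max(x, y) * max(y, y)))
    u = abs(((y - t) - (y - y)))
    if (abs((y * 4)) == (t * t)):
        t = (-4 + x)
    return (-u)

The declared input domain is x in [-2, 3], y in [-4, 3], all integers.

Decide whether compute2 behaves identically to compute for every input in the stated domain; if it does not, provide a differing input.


Behavior is preserved: although same computation, different form, the outputs never diverge.
Spot check at x=-2, y=1 — compute: t := -9 | u := 10 | (abs((y * 4)) == (t * t)): false | result -10. compute2: t := -9 | u := 10 | (abs((y * 4)) == (t * t)): false | result -10. Both give -10.
Across all 48 domain points the two functions coincide.
verdict: equivalent


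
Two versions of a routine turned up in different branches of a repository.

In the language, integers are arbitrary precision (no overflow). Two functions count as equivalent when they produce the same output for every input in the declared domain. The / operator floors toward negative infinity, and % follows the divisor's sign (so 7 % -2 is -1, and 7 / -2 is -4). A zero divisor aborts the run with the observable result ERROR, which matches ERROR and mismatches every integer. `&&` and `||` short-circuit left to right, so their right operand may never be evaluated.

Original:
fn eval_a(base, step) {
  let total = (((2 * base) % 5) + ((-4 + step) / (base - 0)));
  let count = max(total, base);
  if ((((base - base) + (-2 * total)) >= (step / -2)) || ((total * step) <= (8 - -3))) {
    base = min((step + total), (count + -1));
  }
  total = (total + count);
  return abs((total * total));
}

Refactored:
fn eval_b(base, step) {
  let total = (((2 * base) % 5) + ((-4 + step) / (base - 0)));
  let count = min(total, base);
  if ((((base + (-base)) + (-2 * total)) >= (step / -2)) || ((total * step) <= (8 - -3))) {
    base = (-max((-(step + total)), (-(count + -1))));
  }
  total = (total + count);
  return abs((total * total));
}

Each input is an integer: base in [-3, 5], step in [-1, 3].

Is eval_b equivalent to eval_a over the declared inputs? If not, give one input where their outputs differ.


The rewrite breaks on base=-3, step=-1, where the results are 100 and 4.
eval_a: total := 5 | count := 5 | ((((base - base) + (-2 * total)) >= (step / -2)) || ((total * step) <= (8 - -3))): true | base := 4 | total := 10 | result 100
eval_b: total := 5 | count := -3 | ((((base + (-base)) + (-2 * total)) >= (step / -2)) || ((total * step) <= (8 - -3))): true | base := -4 | total := 2 | result 4
verdict: not equivalent; witness: base=-3, step=-1


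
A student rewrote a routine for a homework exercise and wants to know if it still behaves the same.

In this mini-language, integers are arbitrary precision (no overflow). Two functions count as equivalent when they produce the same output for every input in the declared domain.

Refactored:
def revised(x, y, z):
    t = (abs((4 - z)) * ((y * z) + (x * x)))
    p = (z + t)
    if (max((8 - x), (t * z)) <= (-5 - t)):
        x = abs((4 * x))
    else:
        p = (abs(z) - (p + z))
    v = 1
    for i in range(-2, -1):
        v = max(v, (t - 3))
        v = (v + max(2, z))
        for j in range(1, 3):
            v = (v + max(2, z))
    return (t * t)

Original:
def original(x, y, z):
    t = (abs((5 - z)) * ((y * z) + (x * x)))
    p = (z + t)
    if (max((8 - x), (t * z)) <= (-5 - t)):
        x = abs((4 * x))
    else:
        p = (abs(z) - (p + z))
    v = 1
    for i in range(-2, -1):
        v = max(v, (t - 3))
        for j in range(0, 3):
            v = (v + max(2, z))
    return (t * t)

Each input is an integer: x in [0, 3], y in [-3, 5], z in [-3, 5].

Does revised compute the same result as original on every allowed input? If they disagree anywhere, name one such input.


Not equivalent: x=0, y=-3, z=-3 separates them (5184 vs 3969).
original: t becomes 72; next p becomes 69; next (max((8 - x), (t * z)) <= (-5 - t)) evaluates to false; next p becomes -63; next v becomes 1; next at i=-2:; next v becomes 69; next at j=0:; next v becomes 71; next at j=1:; next v becomes 73; next at j=2:; next v becomes 75; next final value 5184
revised: t becomes 63; next p becomes 60; next (max((8 - x), (t * z)) <= (-5 - t)) evaluates to false; next p becomes -54; next v becomes 1; next at i=-2:; next v becomes 60; next v becomes 62; next at j=1:; next v becomes 64; next at j=2:; next v becomes 66; next final value 3969
verdict: not equivalent; witness: x=0, y=-3, z=-3


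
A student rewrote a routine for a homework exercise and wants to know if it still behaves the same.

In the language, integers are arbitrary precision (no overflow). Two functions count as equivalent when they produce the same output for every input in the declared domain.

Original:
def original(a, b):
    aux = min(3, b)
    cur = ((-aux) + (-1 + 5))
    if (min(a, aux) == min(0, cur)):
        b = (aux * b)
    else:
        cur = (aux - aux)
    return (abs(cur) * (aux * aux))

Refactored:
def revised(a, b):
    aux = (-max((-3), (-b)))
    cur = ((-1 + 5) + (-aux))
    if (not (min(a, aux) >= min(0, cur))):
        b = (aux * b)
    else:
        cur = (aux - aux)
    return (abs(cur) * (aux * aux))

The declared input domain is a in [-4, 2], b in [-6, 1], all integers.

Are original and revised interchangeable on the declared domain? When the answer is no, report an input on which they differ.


Evaluate both at a=-4, b=-6.
original: aux = -6; cur = 10; (min(a, aux) == min(0, cur)) -> false; cur = 0; return 0
revised: aux = -6; cur = 10; (not (min(a, aux) >= min(0, cur))) -> true; b = 36; return 360
0 vs 360 — the two versions disagree here.
verdict: not equivalent; witness: a=-4, b=-6


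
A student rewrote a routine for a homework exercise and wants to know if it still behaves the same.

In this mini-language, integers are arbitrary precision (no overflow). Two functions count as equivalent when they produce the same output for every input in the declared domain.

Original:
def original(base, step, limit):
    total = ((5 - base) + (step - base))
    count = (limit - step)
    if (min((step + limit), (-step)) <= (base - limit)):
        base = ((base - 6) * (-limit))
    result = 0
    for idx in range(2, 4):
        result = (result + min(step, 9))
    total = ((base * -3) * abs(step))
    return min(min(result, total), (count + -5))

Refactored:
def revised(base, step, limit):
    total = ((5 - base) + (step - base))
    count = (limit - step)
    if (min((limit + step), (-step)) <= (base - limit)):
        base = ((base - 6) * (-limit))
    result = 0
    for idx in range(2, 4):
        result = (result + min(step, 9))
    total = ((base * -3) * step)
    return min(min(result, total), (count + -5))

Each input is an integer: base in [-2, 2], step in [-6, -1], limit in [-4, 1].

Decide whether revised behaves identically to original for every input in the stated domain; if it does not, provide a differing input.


Evaluate both at base=-2, step=-6, limit=-4.
original: total=3, then count=2, then (min((step + limit), (-step)) <= (base - limit)) is true, then base=-32, then result=0, then (idx=2), then result=-6, then (idx=3), then result=-12, then total=576, then returns -12
revised: total=3, then count=2, then (min((limit + step), (-step)) <= (base - limit)) is true, then base=-32, then result=0, then (idx=2), then result=-6, then (idx=3), then result=-12, then total=-576, then returns -576
-12 != -576, so the rewrite changes behavior.
verdict: not equivalent; witness: base=-2, step=-6, limit=-4


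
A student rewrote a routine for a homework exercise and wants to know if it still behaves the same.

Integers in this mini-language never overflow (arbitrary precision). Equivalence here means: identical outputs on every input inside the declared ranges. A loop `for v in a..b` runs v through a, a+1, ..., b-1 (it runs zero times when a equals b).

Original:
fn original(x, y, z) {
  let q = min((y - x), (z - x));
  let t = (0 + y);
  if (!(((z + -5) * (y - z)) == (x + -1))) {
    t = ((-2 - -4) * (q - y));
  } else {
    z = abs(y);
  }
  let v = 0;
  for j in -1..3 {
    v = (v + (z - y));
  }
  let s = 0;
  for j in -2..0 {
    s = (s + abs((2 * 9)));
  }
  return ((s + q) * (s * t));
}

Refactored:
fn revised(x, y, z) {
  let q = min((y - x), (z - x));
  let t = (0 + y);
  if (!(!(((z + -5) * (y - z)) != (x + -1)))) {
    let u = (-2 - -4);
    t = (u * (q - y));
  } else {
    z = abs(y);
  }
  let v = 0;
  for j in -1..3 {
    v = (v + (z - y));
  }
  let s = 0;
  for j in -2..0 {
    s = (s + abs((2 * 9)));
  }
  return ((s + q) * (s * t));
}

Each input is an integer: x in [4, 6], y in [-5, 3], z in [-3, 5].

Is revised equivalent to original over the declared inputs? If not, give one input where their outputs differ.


The two versions differ — the changes include statement counts differ; and boolean connective usage differs; and comparison usage differs; and local variable names differ.
Spot check at x=5, y=-5, z=-2 — original: q := -10 | t := -5 | (!(((z + -5) * (y - z)) == (x + -1))): true | t := -10 | v := 0 | iter j=-1: | v := 3 | iter j=0: | v := 6 | iter j=1: | v := 9 | iter j=2: | v := 12 | s := 0 | iter j=-2: | s := 18 | iter j=-1: | s := 36 | result -9360. revised: q := -10 | t := -5 | (!(!(((z + -5) * (y - z)) != (x + -1)))): true | u := 2 | t := -10 | v := 0 | iter j=-1: | v := 3 | iter j=0: | v := 6 | iter j=1: | v := 9 | iter j=2: | v := 12 | s := 0 | iter j=-2: | s := 18 | iter j=-1: | s := 36 | result -9360. Both give -9360.
Every one of the 243 inputs gives matching results.
verdict: equivalent


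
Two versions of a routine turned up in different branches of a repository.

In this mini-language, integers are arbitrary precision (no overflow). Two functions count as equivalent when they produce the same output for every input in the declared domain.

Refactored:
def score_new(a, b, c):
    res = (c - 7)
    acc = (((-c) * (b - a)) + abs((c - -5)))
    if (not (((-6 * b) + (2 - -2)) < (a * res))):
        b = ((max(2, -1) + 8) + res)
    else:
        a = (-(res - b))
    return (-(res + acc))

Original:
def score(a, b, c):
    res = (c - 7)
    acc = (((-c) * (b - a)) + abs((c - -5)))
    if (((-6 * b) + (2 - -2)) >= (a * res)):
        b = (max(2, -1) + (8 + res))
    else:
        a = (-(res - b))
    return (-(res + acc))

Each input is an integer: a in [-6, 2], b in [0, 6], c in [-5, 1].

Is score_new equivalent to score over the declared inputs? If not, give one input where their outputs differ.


Comparing the listings, the differences include: boolean connective usage differs; comparison usage differs.
One worked example (a=-2, b=2, c=-2) — score: res = -9; acc = 11; (((-6 * b) + (2 - -2)) >= (a * res)) -> false; a = 11; return -2; score_new: res = -9; acc = 11; (not (((-6 * b) + (2 - -2)) < (a * res))) -> false; a = 11; return -2; agreement on -2.
Across all 441 domain points the two functions coincide.
verdict: equivalent


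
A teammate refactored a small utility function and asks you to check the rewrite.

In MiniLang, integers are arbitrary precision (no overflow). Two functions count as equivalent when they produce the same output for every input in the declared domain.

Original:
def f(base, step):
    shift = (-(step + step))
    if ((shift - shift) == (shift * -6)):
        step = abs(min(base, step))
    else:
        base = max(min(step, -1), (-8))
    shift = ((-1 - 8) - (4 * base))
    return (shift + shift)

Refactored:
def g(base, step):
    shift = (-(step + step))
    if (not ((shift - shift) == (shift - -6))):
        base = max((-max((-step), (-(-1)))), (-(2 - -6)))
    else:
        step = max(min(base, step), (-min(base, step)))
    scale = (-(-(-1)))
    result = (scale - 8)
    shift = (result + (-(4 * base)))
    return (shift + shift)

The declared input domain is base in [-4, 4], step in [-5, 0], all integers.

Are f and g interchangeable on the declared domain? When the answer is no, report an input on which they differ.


There is a counterexample at base=-4, step=0: 14 on one side, -10 on the other.
f: shift=0, then ((shift - shift) == (shift * -6)) is true, then step=4, then shift=7, then returns 14
g: shift=0, then (not ((shift - shift) == (shift - -6))) is true, then base=-1, then scale=-1, then result=-9, then shift=-5, then returns -10
verdict: not equivalent; witness: base=-4, step=0


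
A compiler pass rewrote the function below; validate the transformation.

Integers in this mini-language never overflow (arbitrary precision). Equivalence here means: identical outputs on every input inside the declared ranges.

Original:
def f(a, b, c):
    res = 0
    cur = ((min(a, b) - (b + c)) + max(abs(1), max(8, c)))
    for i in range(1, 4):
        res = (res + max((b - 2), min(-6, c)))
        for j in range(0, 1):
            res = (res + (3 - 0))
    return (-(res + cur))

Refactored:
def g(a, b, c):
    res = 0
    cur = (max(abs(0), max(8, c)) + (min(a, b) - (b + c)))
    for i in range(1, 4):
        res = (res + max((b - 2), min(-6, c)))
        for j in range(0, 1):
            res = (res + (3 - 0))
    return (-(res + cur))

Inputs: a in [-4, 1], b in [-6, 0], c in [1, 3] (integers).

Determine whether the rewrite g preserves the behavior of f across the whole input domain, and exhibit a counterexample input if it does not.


The edit looks behavioral (`1` became `0`), but over these ranges it never changes the outcome.
As a probe, take a=-3, b=-5, c=3: f runs res = 0; cur = 5; [i=1]; res = -6; [j=0]; res = -3; [i=2]; res = -9; [j=0]; res = -6; [i=3]; res = -12; [j=0]; res = -9; return 4; g runs res = 0; cur = 5; [i=1]; res = -6; [j=0]; res = -3; [i=2]; res = -9; [j=0]; res = -6; [i=3]; res = -12; [j=0]; res = -9; return 4; both end at 4.
An exhaustive pass over the 126 declared inputs shows identical outputs.
verdict: equivalent


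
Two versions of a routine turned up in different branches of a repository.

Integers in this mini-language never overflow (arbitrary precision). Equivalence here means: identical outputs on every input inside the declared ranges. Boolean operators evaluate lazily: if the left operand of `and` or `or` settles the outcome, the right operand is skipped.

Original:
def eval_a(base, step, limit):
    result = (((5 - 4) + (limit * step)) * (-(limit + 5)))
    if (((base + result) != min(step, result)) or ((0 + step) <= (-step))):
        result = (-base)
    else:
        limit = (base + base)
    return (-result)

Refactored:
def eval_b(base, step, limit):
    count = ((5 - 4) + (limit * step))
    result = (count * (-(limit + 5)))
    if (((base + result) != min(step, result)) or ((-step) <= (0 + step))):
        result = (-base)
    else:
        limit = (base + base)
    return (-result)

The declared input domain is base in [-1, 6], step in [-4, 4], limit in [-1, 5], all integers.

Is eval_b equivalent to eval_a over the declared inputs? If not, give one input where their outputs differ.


There is a counterexample at base=-1, step=-1, limit=1: -1 on one side, 0 on the other.
eval_a: result=0, then (((base + result) != min(step, result)) or ((0 + step) <= (-step))) is true, then result=1, then returns -1
eval_b: count=0, then result=0, then (((base + result) != min(step, result)) or ((-step) <= (0 + step))) is false, then limit=-2, then returns 0
verdict: not equivalent; witness: base=-1, step=-1, limit=1
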